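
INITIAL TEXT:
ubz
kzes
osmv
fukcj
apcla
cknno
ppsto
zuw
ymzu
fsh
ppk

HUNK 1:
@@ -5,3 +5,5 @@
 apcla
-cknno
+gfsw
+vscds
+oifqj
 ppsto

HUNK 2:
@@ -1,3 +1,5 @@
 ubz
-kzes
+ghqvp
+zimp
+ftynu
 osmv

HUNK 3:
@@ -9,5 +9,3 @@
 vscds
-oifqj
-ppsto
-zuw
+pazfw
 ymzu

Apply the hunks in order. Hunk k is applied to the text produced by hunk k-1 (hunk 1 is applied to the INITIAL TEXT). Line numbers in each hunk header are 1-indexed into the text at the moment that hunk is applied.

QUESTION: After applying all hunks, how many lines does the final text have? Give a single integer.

Answer: 13

Derivation:
Hunk 1: at line 5 remove [cknno] add [gfsw,vscds,oifqj] -> 13 lines: ubz kzes osmv fukcj apcla gfsw vscds oifqj ppsto zuw ymzu fsh ppk
Hunk 2: at line 1 remove [kzes] add [ghqvp,zimp,ftynu] -> 15 lines: ubz ghqvp zimp ftynu osmv fukcj apcla gfsw vscds oifqj ppsto zuw ymzu fsh ppk
Hunk 3: at line 9 remove [oifqj,ppsto,zuw] add [pazfw] -> 13 lines: ubz ghqvp zimp ftynu osmv fukcj apcla gfsw vscds pazfw ymzu fsh ppk
Final line count: 13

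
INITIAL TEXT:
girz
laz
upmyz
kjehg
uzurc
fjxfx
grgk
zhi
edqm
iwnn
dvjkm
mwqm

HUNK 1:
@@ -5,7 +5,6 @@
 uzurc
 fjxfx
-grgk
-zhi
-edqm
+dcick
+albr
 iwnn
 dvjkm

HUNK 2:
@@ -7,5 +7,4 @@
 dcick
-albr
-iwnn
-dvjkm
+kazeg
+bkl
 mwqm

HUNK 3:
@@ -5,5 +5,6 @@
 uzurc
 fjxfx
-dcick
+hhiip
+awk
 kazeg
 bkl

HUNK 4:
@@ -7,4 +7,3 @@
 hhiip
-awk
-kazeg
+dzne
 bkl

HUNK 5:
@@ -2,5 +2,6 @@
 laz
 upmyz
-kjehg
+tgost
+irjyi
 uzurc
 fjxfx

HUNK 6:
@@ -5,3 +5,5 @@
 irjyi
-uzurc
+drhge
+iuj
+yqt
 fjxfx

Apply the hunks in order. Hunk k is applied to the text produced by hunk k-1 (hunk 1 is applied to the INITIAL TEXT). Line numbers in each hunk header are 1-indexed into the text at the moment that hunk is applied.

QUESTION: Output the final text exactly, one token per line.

Answer: girz
laz
upmyz
tgost
irjyi
drhge
iuj
yqt
fjxfx
hhiip
dzne
bkl
mwqm

Derivation:
Hunk 1: at line 5 remove [grgk,zhi,edqm] add [dcick,albr] -> 11 lines: girz laz upmyz kjehg uzurc fjxfx dcick albr iwnn dvjkm mwqm
Hunk 2: at line 7 remove [albr,iwnn,dvjkm] add [kazeg,bkl] -> 10 lines: girz laz upmyz kjehg uzurc fjxfx dcick kazeg bkl mwqm
Hunk 3: at line 5 remove [dcick] add [hhiip,awk] -> 11 lines: girz laz upmyz kjehg uzurc fjxfx hhiip awk kazeg bkl mwqm
Hunk 4: at line 7 remove [awk,kazeg] add [dzne] -> 10 lines: girz laz upmyz kjehg uzurc fjxfx hhiip dzne bkl mwqm
Hunk 5: at line 2 remove [kjehg] add [tgost,irjyi] -> 11 lines: girz laz upmyz tgost irjyi uzurc fjxfx hhiip dzne bkl mwqm
Hunk 6: at line 5 remove [uzurc] add [drhge,iuj,yqt] -> 13 lines: girz laz upmyz tgost irjyi drhge iuj yqt fjxfx hhiip dzne bkl mwqm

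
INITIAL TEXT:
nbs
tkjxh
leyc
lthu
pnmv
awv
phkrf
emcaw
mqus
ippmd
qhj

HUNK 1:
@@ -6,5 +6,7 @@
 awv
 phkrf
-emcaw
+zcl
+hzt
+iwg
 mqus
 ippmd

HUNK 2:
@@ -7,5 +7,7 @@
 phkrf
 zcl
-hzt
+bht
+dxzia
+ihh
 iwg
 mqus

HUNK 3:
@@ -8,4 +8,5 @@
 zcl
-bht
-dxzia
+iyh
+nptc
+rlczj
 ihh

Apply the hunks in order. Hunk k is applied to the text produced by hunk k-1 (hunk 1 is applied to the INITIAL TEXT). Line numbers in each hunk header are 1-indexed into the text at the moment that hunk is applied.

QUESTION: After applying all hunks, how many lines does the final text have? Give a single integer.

Answer: 16

Derivation:
Hunk 1: at line 6 remove [emcaw] add [zcl,hzt,iwg] -> 13 lines: nbs tkjxh leyc lthu pnmv awv phkrf zcl hzt iwg mqus ippmd qhj
Hunk 2: at line 7 remove [hzt] add [bht,dxzia,ihh] -> 15 lines: nbs tkjxh leyc lthu pnmv awv phkrf zcl bht dxzia ihh iwg mqus ippmd qhj
Hunk 3: at line 8 remove [bht,dxzia] add [iyh,nptc,rlczj] -> 16 lines: nbs tkjxh leyc lthu pnmv awv phkrf zcl iyh nptc rlczj ihh iwg mqus ippmd qhj
Final line count: 16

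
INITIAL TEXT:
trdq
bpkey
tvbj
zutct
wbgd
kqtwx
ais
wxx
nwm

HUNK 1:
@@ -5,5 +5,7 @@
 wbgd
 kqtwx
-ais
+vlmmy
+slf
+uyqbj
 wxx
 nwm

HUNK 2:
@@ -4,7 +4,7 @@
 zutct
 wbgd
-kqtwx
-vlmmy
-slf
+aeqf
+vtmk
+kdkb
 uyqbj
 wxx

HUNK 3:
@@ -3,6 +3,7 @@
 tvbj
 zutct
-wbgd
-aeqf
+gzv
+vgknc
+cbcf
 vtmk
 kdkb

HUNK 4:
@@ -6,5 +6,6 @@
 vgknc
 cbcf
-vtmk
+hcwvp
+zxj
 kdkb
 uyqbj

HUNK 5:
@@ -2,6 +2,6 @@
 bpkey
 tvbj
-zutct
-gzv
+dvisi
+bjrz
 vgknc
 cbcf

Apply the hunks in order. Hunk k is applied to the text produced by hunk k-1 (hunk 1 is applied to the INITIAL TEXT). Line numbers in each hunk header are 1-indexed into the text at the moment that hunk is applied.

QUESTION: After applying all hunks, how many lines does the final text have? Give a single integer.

Hunk 1: at line 5 remove [ais] add [vlmmy,slf,uyqbj] -> 11 lines: trdq bpkey tvbj zutct wbgd kqtwx vlmmy slf uyqbj wxx nwm
Hunk 2: at line 4 remove [kqtwx,vlmmy,slf] add [aeqf,vtmk,kdkb] -> 11 lines: trdq bpkey tvbj zutct wbgd aeqf vtmk kdkb uyqbj wxx nwm
Hunk 3: at line 3 remove [wbgd,aeqf] add [gzv,vgknc,cbcf] -> 12 lines: trdq bpkey tvbj zutct gzv vgknc cbcf vtmk kdkb uyqbj wxx nwm
Hunk 4: at line 6 remove [vtmk] add [hcwvp,zxj] -> 13 lines: trdq bpkey tvbj zutct gzv vgknc cbcf hcwvp zxj kdkb uyqbj wxx nwm
Hunk 5: at line 2 remove [zutct,gzv] add [dvisi,bjrz] -> 13 lines: trdq bpkey tvbj dvisi bjrz vgknc cbcf hcwvp zxj kdkb uyqbj wxx nwm
Final line count: 13

Answer: 13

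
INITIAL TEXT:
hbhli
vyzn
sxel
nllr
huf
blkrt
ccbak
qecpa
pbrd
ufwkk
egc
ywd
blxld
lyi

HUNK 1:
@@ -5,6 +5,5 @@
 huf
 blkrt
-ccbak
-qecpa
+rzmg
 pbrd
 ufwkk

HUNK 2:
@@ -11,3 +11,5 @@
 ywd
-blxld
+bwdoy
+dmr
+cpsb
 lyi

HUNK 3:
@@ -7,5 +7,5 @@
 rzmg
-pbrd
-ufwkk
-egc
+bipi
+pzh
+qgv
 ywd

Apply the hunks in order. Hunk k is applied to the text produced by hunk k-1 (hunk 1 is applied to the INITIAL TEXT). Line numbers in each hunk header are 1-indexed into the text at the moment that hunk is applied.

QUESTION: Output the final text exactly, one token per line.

Answer: hbhli
vyzn
sxel
nllr
huf
blkrt
rzmg
bipi
pzh
qgv
ywd
bwdoy
dmr
cpsb
lyi

Derivation:
Hunk 1: at line 5 remove [ccbak,qecpa] add [rzmg] -> 13 lines: hbhli vyzn sxel nllr huf blkrt rzmg pbrd ufwkk egc ywd blxld lyi
Hunk 2: at line 11 remove [blxld] add [bwdoy,dmr,cpsb] -> 15 lines: hbhli vyzn sxel nllr huf blkrt rzmg pbrd ufwkk egc ywd bwdoy dmr cpsb lyi
Hunk 3: at line 7 remove [pbrd,ufwkk,egc] add [bipi,pzh,qgv] -> 15 lines: hbhli vyzn sxel nllr huf blkrt rzmg bipi pzh qgv ywd bwdoy dmr cpsb lyi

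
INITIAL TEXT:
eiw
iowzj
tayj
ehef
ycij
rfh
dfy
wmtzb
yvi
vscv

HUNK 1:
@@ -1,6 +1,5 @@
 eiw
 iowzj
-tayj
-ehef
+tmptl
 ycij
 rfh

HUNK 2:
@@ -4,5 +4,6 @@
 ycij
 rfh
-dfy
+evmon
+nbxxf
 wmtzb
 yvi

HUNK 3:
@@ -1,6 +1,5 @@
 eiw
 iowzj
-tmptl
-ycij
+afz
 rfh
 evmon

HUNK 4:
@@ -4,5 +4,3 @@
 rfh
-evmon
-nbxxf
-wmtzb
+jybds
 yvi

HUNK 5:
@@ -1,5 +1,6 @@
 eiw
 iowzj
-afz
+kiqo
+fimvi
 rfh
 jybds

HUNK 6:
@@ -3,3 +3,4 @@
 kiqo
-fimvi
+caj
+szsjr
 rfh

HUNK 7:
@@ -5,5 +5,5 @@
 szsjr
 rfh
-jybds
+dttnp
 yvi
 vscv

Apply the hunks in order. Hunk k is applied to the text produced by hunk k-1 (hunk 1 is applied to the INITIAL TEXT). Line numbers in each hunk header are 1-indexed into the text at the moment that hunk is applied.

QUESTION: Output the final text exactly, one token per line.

Answer: eiw
iowzj
kiqo
caj
szsjr
rfh
dttnp
yvi
vscv

Derivation:
Hunk 1: at line 1 remove [tayj,ehef] add [tmptl] -> 9 lines: eiw iowzj tmptl ycij rfh dfy wmtzb yvi vscv
Hunk 2: at line 4 remove [dfy] add [evmon,nbxxf] -> 10 lines: eiw iowzj tmptl ycij rfh evmon nbxxf wmtzb yvi vscv
Hunk 3: at line 1 remove [tmptl,ycij] add [afz] -> 9 lines: eiw iowzj afz rfh evmon nbxxf wmtzb yvi vscv
Hunk 4: at line 4 remove [evmon,nbxxf,wmtzb] add [jybds] -> 7 lines: eiw iowzj afz rfh jybds yvi vscv
Hunk 5: at line 1 remove [afz] add [kiqo,fimvi] -> 8 lines: eiw iowzj kiqo fimvi rfh jybds yvi vscv
Hunk 6: at line 3 remove [fimvi] add [caj,szsjr] -> 9 lines: eiw iowzj kiqo caj szsjr rfh jybds yvi vscv
Hunk 7: at line 5 remove [jybds] add [dttnp] -> 9 lines: eiw iowzj kiqo caj szsjr rfh dttnp yvi vscv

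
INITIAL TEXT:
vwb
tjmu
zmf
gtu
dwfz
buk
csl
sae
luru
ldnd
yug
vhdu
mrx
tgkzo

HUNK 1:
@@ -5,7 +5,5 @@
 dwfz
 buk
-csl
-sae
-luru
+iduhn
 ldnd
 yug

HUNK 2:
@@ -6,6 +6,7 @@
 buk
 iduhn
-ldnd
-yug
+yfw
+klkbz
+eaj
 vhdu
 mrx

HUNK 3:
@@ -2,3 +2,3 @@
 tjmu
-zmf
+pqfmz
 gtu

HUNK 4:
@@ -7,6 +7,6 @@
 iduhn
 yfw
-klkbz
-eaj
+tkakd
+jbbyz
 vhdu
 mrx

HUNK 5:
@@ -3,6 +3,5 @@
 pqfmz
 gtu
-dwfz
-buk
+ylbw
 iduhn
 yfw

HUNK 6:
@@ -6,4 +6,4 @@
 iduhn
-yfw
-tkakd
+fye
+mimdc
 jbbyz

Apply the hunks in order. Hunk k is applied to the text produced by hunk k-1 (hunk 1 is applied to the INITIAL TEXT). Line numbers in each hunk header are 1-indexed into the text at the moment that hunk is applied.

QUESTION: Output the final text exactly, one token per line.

Hunk 1: at line 5 remove [csl,sae,luru] add [iduhn] -> 12 lines: vwb tjmu zmf gtu dwfz buk iduhn ldnd yug vhdu mrx tgkzo
Hunk 2: at line 6 remove [ldnd,yug] add [yfw,klkbz,eaj] -> 13 lines: vwb tjmu zmf gtu dwfz buk iduhn yfw klkbz eaj vhdu mrx tgkzo
Hunk 3: at line 2 remove [zmf] add [pqfmz] -> 13 lines: vwb tjmu pqfmz gtu dwfz buk iduhn yfw klkbz eaj vhdu mrx tgkzo
Hunk 4: at line 7 remove [klkbz,eaj] add [tkakd,jbbyz] -> 13 lines: vwb tjmu pqfmz gtu dwfz buk iduhn yfw tkakd jbbyz vhdu mrx tgkzo
Hunk 5: at line 3 remove [dwfz,buk] add [ylbw] -> 12 lines: vwb tjmu pqfmz gtu ylbw iduhn yfw tkakd jbbyz vhdu mrx tgkzo
Hunk 6: at line 6 remove [yfw,tkakd] add [fye,mimdc] -> 12 lines: vwb tjmu pqfmz gtu ylbw iduhn fye mimdc jbbyz vhdu mrx tgkzo

Answer: vwb
tjmu
pqfmz
gtu
ylbw
iduhn
fye
mimdc
jbbyz
vhdu
mrx
tgkzo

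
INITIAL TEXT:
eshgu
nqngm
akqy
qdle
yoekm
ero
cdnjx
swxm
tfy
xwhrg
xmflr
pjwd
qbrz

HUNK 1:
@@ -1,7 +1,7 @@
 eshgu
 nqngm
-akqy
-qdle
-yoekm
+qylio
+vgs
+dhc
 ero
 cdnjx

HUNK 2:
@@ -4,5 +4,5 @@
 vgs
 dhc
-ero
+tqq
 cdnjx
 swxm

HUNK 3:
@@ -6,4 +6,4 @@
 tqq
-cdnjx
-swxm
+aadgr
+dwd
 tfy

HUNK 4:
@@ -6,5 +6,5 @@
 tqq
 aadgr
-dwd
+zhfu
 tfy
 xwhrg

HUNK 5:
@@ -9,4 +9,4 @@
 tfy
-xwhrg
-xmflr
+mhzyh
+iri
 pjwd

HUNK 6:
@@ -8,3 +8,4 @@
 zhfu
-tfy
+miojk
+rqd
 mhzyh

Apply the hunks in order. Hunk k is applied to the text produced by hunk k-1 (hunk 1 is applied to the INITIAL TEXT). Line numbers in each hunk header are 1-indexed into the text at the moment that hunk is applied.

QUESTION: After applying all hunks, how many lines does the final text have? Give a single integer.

Hunk 1: at line 1 remove [akqy,qdle,yoekm] add [qylio,vgs,dhc] -> 13 lines: eshgu nqngm qylio vgs dhc ero cdnjx swxm tfy xwhrg xmflr pjwd qbrz
Hunk 2: at line 4 remove [ero] add [tqq] -> 13 lines: eshgu nqngm qylio vgs dhc tqq cdnjx swxm tfy xwhrg xmflr pjwd qbrz
Hunk 3: at line 6 remove [cdnjx,swxm] add [aadgr,dwd] -> 13 lines: eshgu nqngm qylio vgs dhc tqq aadgr dwd tfy xwhrg xmflr pjwd qbrz
Hunk 4: at line 6 remove [dwd] add [zhfu] -> 13 lines: eshgu nqngm qylio vgs dhc tqq aadgr zhfu tfy xwhrg xmflr pjwd qbrz
Hunk 5: at line 9 remove [xwhrg,xmflr] add [mhzyh,iri] -> 13 lines: eshgu nqngm qylio vgs dhc tqq aadgr zhfu tfy mhzyh iri pjwd qbrz
Hunk 6: at line 8 remove [tfy] add [miojk,rqd] -> 14 lines: eshgu nqngm qylio vgs dhc tqq aadgr zhfu miojk rqd mhzyh iri pjwd qbrz
Final line count: 14

Answer: 14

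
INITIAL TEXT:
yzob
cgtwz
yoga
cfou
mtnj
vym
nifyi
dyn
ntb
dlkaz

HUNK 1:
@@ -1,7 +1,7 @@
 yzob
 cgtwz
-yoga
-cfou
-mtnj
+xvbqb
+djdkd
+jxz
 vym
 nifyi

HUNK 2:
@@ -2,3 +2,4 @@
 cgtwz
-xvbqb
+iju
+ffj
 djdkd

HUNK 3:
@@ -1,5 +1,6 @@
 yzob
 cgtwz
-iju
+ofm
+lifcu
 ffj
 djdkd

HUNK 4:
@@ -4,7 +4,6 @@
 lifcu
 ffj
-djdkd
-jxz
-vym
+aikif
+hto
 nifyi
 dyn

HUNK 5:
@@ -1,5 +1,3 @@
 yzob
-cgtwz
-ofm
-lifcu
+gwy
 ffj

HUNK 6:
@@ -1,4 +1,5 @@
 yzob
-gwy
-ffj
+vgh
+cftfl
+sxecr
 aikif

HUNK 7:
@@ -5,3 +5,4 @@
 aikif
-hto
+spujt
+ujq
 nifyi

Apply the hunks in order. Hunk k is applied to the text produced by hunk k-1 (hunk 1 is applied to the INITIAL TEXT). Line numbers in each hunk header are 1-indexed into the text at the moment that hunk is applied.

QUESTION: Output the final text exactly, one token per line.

Answer: yzob
vgh
cftfl
sxecr
aikif
spujt
ujq
nifyi
dyn
ntb
dlkaz

Derivation:
Hunk 1: at line 1 remove [yoga,cfou,mtnj] add [xvbqb,djdkd,jxz] -> 10 lines: yzob cgtwz xvbqb djdkd jxz vym nifyi dyn ntb dlkaz
Hunk 2: at line 2 remove [xvbqb] add [iju,ffj] -> 11 lines: yzob cgtwz iju ffj djdkd jxz vym nifyi dyn ntb dlkaz
Hunk 3: at line 1 remove [iju] add [ofm,lifcu] -> 12 lines: yzob cgtwz ofm lifcu ffj djdkd jxz vym nifyi dyn ntb dlkaz
Hunk 4: at line 4 remove [djdkd,jxz,vym] add [aikif,hto] -> 11 lines: yzob cgtwz ofm lifcu ffj aikif hto nifyi dyn ntb dlkaz
Hunk 5: at line 1 remove [cgtwz,ofm,lifcu] add [gwy] -> 9 lines: yzob gwy ffj aikif hto nifyi dyn ntb dlkaz
Hunk 6: at line 1 remove [gwy,ffj] add [vgh,cftfl,sxecr] -> 10 lines: yzob vgh cftfl sxecr aikif hto nifyi dyn ntb dlkaz
Hunk 7: at line 5 remove [hto] add [spujt,ujq] -> 11 lines: yzob vgh cftfl sxecr aikif spujt ujq nifyi dyn ntb dlkaz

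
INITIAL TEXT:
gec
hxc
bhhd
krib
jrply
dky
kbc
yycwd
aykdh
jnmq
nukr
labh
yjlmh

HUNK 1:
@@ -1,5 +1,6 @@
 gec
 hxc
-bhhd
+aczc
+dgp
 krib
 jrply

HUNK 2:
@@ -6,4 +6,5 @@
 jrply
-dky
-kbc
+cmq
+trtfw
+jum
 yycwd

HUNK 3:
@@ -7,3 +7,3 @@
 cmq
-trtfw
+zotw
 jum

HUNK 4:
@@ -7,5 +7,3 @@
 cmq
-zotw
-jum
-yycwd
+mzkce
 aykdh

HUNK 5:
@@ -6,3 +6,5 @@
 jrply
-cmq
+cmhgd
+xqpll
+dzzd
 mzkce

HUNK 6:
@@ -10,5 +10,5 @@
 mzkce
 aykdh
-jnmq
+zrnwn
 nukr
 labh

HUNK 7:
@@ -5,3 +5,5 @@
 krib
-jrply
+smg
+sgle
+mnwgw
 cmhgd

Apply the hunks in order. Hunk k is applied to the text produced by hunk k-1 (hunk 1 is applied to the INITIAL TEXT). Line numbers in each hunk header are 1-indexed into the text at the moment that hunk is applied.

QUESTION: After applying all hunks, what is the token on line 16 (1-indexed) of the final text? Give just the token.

Hunk 1: at line 1 remove [bhhd] add [aczc,dgp] -> 14 lines: gec hxc aczc dgp krib jrply dky kbc yycwd aykdh jnmq nukr labh yjlmh
Hunk 2: at line 6 remove [dky,kbc] add [cmq,trtfw,jum] -> 15 lines: gec hxc aczc dgp krib jrply cmq trtfw jum yycwd aykdh jnmq nukr labh yjlmh
Hunk 3: at line 7 remove [trtfw] add [zotw] -> 15 lines: gec hxc aczc dgp krib jrply cmq zotw jum yycwd aykdh jnmq nukr labh yjlmh
Hunk 4: at line 7 remove [zotw,jum,yycwd] add [mzkce] -> 13 lines: gec hxc aczc dgp krib jrply cmq mzkce aykdh jnmq nukr labh yjlmh
Hunk 5: at line 6 remove [cmq] add [cmhgd,xqpll,dzzd] -> 15 lines: gec hxc aczc dgp krib jrply cmhgd xqpll dzzd mzkce aykdh jnmq nukr labh yjlmh
Hunk 6: at line 10 remove [jnmq] add [zrnwn] -> 15 lines: gec hxc aczc dgp krib jrply cmhgd xqpll dzzd mzkce aykdh zrnwn nukr labh yjlmh
Hunk 7: at line 5 remove [jrply] add [smg,sgle,mnwgw] -> 17 lines: gec hxc aczc dgp krib smg sgle mnwgw cmhgd xqpll dzzd mzkce aykdh zrnwn nukr labh yjlmh
Final line 16: labh

Answer: labh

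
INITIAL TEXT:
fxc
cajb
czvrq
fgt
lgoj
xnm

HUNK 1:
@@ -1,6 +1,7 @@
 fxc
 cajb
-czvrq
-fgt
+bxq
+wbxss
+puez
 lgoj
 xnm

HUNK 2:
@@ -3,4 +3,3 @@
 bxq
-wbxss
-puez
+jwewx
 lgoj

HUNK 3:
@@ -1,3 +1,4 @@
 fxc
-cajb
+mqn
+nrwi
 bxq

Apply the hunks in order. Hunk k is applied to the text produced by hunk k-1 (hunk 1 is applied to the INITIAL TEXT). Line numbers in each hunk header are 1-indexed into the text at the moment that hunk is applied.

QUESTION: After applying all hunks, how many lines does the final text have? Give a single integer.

Hunk 1: at line 1 remove [czvrq,fgt] add [bxq,wbxss,puez] -> 7 lines: fxc cajb bxq wbxss puez lgoj xnm
Hunk 2: at line 3 remove [wbxss,puez] add [jwewx] -> 6 lines: fxc cajb bxq jwewx lgoj xnm
Hunk 3: at line 1 remove [cajb] add [mqn,nrwi] -> 7 lines: fxc mqn nrwi bxq jwewx lgoj xnm
Final line count: 7

Answer: 7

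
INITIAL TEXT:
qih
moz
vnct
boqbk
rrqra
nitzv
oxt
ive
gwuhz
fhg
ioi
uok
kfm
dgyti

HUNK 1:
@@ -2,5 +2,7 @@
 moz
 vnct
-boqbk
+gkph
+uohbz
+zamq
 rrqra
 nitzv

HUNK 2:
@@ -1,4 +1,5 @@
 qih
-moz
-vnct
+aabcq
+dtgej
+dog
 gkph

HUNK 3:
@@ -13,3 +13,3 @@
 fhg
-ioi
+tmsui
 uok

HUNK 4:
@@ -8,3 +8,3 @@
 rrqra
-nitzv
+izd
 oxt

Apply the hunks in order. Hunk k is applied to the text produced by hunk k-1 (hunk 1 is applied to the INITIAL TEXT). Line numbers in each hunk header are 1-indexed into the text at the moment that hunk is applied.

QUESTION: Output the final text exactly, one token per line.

Answer: qih
aabcq
dtgej
dog
gkph
uohbz
zamq
rrqra
izd
oxt
ive
gwuhz
fhg
tmsui
uok
kfm
dgyti

Derivation:
Hunk 1: at line 2 remove [boqbk] add [gkph,uohbz,zamq] -> 16 lines: qih moz vnct gkph uohbz zamq rrqra nitzv oxt ive gwuhz fhg ioi uok kfm dgyti
Hunk 2: at line 1 remove [moz,vnct] add [aabcq,dtgej,dog] -> 17 lines: qih aabcq dtgej dog gkph uohbz zamq rrqra nitzv oxt ive gwuhz fhg ioi uok kfm dgyti
Hunk 3: at line 13 remove [ioi] add [tmsui] -> 17 lines: qih aabcq dtgej dog gkph uohbz zamq rrqra nitzv oxt ive gwuhz fhg tmsui uok kfm dgyti
Hunk 4: at line 8 remove [nitzv] add [izd] -> 17 lines: qih aabcq dtgej dog gkph uohbz zamq rrqra izd oxt ive gwuhz fhg tmsui uok kfm dgyti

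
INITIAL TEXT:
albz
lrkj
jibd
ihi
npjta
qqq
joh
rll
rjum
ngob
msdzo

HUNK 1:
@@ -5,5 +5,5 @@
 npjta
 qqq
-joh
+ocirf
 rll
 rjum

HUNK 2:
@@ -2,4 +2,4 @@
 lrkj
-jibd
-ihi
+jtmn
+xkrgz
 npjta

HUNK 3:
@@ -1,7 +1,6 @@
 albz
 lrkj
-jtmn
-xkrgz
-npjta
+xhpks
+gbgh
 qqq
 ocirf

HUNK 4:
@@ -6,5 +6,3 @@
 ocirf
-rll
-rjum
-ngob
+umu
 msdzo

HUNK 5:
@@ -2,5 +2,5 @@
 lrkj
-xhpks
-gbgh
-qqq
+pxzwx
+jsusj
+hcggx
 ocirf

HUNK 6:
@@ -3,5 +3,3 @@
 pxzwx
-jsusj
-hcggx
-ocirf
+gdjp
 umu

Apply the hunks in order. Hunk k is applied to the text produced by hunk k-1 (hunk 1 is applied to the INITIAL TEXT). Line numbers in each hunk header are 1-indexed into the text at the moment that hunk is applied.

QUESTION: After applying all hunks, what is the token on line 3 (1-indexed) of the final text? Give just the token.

Answer: pxzwx

Derivation:
Hunk 1: at line 5 remove [joh] add [ocirf] -> 11 lines: albz lrkj jibd ihi npjta qqq ocirf rll rjum ngob msdzo
Hunk 2: at line 2 remove [jibd,ihi] add [jtmn,xkrgz] -> 11 lines: albz lrkj jtmn xkrgz npjta qqq ocirf rll rjum ngob msdzo
Hunk 3: at line 1 remove [jtmn,xkrgz,npjta] add [xhpks,gbgh] -> 10 lines: albz lrkj xhpks gbgh qqq ocirf rll rjum ngob msdzo
Hunk 4: at line 6 remove [rll,rjum,ngob] add [umu] -> 8 lines: albz lrkj xhpks gbgh qqq ocirf umu msdzo
Hunk 5: at line 2 remove [xhpks,gbgh,qqq] add [pxzwx,jsusj,hcggx] -> 8 lines: albz lrkj pxzwx jsusj hcggx ocirf umu msdzo
Hunk 6: at line 3 remove [jsusj,hcggx,ocirf] add [gdjp] -> 6 lines: albz lrkj pxzwx gdjp umu msdzo
Final line 3: pxzwx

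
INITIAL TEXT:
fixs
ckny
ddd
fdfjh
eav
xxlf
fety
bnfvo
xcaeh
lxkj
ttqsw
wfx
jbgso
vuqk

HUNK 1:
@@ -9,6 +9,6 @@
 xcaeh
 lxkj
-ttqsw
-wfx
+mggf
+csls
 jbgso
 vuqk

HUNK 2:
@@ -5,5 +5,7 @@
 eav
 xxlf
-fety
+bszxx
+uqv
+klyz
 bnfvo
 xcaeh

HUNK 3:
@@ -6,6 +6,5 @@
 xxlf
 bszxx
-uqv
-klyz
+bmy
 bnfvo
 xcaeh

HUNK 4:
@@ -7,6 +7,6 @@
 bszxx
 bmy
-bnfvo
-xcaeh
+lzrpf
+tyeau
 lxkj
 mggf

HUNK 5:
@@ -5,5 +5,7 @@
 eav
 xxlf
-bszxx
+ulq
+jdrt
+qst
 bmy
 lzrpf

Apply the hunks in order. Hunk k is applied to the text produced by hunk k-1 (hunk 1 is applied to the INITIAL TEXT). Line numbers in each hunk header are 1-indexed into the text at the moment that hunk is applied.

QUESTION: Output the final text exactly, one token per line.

Answer: fixs
ckny
ddd
fdfjh
eav
xxlf
ulq
jdrt
qst
bmy
lzrpf
tyeau
lxkj
mggf
csls
jbgso
vuqk

Derivation:
Hunk 1: at line 9 remove [ttqsw,wfx] add [mggf,csls] -> 14 lines: fixs ckny ddd fdfjh eav xxlf fety bnfvo xcaeh lxkj mggf csls jbgso vuqk
Hunk 2: at line 5 remove [fety] add [bszxx,uqv,klyz] -> 16 lines: fixs ckny ddd fdfjh eav xxlf bszxx uqv klyz bnfvo xcaeh lxkj mggf csls jbgso vuqk
Hunk 3: at line 6 remove [uqv,klyz] add [bmy] -> 15 lines: fixs ckny ddd fdfjh eav xxlf bszxx bmy bnfvo xcaeh lxkj mggf csls jbgso vuqk
Hunk 4: at line 7 remove [bnfvo,xcaeh] add [lzrpf,tyeau] -> 15 lines: fixs ckny ddd fdfjh eav xxlf bszxx bmy lzrpf tyeau lxkj mggf csls jbgso vuqk
Hunk 5: at line 5 remove [bszxx] add [ulq,jdrt,qst] -> 17 lines: fixs ckny ddd fdfjh eav xxlf ulq jdrt qst bmy lzrpf tyeau lxkj mggf csls jbgso vuqk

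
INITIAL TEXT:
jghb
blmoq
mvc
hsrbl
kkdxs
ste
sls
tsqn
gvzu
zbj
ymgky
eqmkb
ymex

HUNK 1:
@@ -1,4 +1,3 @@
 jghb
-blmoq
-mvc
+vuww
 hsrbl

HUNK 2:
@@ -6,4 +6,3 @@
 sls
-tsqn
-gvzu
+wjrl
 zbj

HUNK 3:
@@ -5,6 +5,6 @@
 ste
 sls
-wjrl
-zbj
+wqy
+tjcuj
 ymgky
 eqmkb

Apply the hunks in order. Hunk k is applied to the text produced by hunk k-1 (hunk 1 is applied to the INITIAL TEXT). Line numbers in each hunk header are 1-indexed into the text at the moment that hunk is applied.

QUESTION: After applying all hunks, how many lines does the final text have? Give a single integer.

Answer: 11

Derivation:
Hunk 1: at line 1 remove [blmoq,mvc] add [vuww] -> 12 lines: jghb vuww hsrbl kkdxs ste sls tsqn gvzu zbj ymgky eqmkb ymex
Hunk 2: at line 6 remove [tsqn,gvzu] add [wjrl] -> 11 lines: jghb vuww hsrbl kkdxs ste sls wjrl zbj ymgky eqmkb ymex
Hunk 3: at line 5 remove [wjrl,zbj] add [wqy,tjcuj] -> 11 lines: jghb vuww hsrbl kkdxs ste sls wqy tjcuj ymgky eqmkb ymex
Final line count: 11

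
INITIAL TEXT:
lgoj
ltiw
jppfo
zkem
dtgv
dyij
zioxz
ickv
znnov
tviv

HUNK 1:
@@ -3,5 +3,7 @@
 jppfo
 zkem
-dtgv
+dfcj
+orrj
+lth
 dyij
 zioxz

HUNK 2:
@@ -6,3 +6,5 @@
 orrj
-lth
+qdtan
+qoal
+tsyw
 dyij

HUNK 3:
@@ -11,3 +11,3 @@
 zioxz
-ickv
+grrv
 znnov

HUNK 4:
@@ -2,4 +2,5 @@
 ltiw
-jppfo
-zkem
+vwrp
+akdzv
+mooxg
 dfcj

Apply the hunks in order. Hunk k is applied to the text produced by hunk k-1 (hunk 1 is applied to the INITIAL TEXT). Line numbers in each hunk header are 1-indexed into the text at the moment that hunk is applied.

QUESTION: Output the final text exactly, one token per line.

Answer: lgoj
ltiw
vwrp
akdzv
mooxg
dfcj
orrj
qdtan
qoal
tsyw
dyij
zioxz
grrv
znnov
tviv

Derivation:
Hunk 1: at line 3 remove [dtgv] add [dfcj,orrj,lth] -> 12 lines: lgoj ltiw jppfo zkem dfcj orrj lth dyij zioxz ickv znnov tviv
Hunk 2: at line 6 remove [lth] add [qdtan,qoal,tsyw] -> 14 lines: lgoj ltiw jppfo zkem dfcj orrj qdtan qoal tsyw dyij zioxz ickv znnov tviv
Hunk 3: at line 11 remove [ickv] add [grrv] -> 14 lines: lgoj ltiw jppfo zkem dfcj orrj qdtan qoal tsyw dyij zioxz grrv znnov tviv
Hunk 4: at line 2 remove [jppfo,zkem] add [vwrp,akdzv,mooxg] -> 15 lines: lgoj ltiw vwrp akdzv mooxg dfcj orrj qdtan qoal tsyw dyij zioxz grrv znnov tviv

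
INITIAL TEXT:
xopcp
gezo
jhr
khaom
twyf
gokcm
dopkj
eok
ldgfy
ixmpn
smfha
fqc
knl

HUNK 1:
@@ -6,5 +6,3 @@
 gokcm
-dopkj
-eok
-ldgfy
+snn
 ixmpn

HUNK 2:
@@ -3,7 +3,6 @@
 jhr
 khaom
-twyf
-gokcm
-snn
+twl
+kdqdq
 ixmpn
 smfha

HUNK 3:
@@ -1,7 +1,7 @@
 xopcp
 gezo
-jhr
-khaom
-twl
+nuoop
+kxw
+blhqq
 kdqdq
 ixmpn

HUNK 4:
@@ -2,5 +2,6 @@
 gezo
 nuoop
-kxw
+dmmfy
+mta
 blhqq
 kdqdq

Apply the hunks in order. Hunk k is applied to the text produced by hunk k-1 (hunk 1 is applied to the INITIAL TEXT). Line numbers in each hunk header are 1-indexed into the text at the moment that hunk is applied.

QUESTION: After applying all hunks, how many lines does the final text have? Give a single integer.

Answer: 11

Derivation:
Hunk 1: at line 6 remove [dopkj,eok,ldgfy] add [snn] -> 11 lines: xopcp gezo jhr khaom twyf gokcm snn ixmpn smfha fqc knl
Hunk 2: at line 3 remove [twyf,gokcm,snn] add [twl,kdqdq] -> 10 lines: xopcp gezo jhr khaom twl kdqdq ixmpn smfha fqc knl
Hunk 3: at line 1 remove [jhr,khaom,twl] add [nuoop,kxw,blhqq] -> 10 lines: xopcp gezo nuoop kxw blhqq kdqdq ixmpn smfha fqc knl
Hunk 4: at line 2 remove [kxw] add [dmmfy,mta] -> 11 lines: xopcp gezo nuoop dmmfy mta blhqq kdqdq ixmpn smfha fqc knl
Final line count: 11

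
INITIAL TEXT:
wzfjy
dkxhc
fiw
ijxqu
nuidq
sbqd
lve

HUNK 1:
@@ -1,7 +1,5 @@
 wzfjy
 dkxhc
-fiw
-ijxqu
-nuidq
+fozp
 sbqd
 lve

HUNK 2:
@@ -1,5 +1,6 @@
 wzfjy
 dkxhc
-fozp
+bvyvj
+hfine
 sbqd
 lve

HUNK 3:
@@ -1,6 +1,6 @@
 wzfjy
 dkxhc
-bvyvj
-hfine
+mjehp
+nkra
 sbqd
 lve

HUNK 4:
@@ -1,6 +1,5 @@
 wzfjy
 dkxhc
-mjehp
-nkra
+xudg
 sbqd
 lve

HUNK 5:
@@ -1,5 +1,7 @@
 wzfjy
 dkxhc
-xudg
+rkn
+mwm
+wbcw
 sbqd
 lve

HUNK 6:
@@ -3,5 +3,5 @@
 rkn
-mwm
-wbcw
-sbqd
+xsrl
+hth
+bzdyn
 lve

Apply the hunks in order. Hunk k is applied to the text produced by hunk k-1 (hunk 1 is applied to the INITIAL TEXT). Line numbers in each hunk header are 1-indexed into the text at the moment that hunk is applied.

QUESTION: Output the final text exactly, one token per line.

Hunk 1: at line 1 remove [fiw,ijxqu,nuidq] add [fozp] -> 5 lines: wzfjy dkxhc fozp sbqd lve
Hunk 2: at line 1 remove [fozp] add [bvyvj,hfine] -> 6 lines: wzfjy dkxhc bvyvj hfine sbqd lve
Hunk 3: at line 1 remove [bvyvj,hfine] add [mjehp,nkra] -> 6 lines: wzfjy dkxhc mjehp nkra sbqd lve
Hunk 4: at line 1 remove [mjehp,nkra] add [xudg] -> 5 lines: wzfjy dkxhc xudg sbqd lve
Hunk 5: at line 1 remove [xudg] add [rkn,mwm,wbcw] -> 7 lines: wzfjy dkxhc rkn mwm wbcw sbqd lve
Hunk 6: at line 3 remove [mwm,wbcw,sbqd] add [xsrl,hth,bzdyn] -> 7 lines: wzfjy dkxhc rkn xsrl hth bzdyn lve

Answer: wzfjy
dkxhc
rkn
xsrl
hth
bzdyn
lve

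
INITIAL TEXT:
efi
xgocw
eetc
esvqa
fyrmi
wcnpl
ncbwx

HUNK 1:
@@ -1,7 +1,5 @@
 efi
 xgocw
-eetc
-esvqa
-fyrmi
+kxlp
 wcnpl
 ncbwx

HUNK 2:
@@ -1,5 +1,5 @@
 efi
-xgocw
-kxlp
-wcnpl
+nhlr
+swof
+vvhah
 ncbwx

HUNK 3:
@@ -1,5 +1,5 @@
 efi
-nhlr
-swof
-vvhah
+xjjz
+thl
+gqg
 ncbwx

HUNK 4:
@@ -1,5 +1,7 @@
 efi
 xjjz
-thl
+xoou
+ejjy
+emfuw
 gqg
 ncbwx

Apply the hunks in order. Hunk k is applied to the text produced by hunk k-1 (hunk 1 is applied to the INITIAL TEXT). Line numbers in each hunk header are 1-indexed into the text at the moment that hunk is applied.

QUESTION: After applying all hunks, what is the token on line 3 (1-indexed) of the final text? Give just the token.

Answer: xoou

Derivation:
Hunk 1: at line 1 remove [eetc,esvqa,fyrmi] add [kxlp] -> 5 lines: efi xgocw kxlp wcnpl ncbwx
Hunk 2: at line 1 remove [xgocw,kxlp,wcnpl] add [nhlr,swof,vvhah] -> 5 lines: efi nhlr swof vvhah ncbwx
Hunk 3: at line 1 remove [nhlr,swof,vvhah] add [xjjz,thl,gqg] -> 5 lines: efi xjjz thl gqg ncbwx
Hunk 4: at line 1 remove [thl] add [xoou,ejjy,emfuw] -> 7 lines: efi xjjz xoou ejjy emfuw gqg ncbwx
Final line 3: xoou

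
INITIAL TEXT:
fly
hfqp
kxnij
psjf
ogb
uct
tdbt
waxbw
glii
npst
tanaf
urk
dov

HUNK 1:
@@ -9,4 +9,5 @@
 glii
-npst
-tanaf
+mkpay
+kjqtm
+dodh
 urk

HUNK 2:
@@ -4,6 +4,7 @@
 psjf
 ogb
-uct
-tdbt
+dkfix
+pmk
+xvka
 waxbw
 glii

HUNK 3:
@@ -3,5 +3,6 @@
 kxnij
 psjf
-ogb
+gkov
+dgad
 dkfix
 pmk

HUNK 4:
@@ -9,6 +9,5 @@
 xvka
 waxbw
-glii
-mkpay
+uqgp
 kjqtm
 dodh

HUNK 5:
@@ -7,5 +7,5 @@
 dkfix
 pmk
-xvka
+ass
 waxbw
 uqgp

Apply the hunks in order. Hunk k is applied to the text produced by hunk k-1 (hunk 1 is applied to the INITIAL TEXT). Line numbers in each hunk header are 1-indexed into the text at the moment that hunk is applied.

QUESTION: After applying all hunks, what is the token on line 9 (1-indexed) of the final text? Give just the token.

Answer: ass

Derivation:
Hunk 1: at line 9 remove [npst,tanaf] add [mkpay,kjqtm,dodh] -> 14 lines: fly hfqp kxnij psjf ogb uct tdbt waxbw glii mkpay kjqtm dodh urk dov
Hunk 2: at line 4 remove [uct,tdbt] add [dkfix,pmk,xvka] -> 15 lines: fly hfqp kxnij psjf ogb dkfix pmk xvka waxbw glii mkpay kjqtm dodh urk dov
Hunk 3: at line 3 remove [ogb] add [gkov,dgad] -> 16 lines: fly hfqp kxnij psjf gkov dgad dkfix pmk xvka waxbw glii mkpay kjqtm dodh urk dov
Hunk 4: at line 9 remove [glii,mkpay] add [uqgp] -> 15 lines: fly hfqp kxnij psjf gkov dgad dkfix pmk xvka waxbw uqgp kjqtm dodh urk dov
Hunk 5: at line 7 remove [xvka] add [ass] -> 15 lines: fly hfqp kxnij psjf gkov dgad dkfix pmk ass waxbw uqgp kjqtm dodh urk dov
Final line 9: ass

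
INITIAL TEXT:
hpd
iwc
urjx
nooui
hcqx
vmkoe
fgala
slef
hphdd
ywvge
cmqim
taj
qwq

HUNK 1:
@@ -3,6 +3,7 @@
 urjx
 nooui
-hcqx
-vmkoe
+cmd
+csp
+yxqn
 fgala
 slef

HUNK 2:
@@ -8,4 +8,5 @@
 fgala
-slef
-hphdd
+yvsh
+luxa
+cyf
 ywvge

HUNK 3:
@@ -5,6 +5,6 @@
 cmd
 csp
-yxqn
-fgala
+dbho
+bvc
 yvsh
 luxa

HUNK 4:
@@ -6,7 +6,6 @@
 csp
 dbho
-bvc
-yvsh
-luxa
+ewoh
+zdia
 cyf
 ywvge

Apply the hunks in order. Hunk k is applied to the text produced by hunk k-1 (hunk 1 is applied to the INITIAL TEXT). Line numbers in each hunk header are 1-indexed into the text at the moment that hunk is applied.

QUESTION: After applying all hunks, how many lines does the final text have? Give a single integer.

Hunk 1: at line 3 remove [hcqx,vmkoe] add [cmd,csp,yxqn] -> 14 lines: hpd iwc urjx nooui cmd csp yxqn fgala slef hphdd ywvge cmqim taj qwq
Hunk 2: at line 8 remove [slef,hphdd] add [yvsh,luxa,cyf] -> 15 lines: hpd iwc urjx nooui cmd csp yxqn fgala yvsh luxa cyf ywvge cmqim taj qwq
Hunk 3: at line 5 remove [yxqn,fgala] add [dbho,bvc] -> 15 lines: hpd iwc urjx nooui cmd csp dbho bvc yvsh luxa cyf ywvge cmqim taj qwq
Hunk 4: at line 6 remove [bvc,yvsh,luxa] add [ewoh,zdia] -> 14 lines: hpd iwc urjx nooui cmd csp dbho ewoh zdia cyf ywvge cmqim taj qwq
Final line count: 14

Answer: 14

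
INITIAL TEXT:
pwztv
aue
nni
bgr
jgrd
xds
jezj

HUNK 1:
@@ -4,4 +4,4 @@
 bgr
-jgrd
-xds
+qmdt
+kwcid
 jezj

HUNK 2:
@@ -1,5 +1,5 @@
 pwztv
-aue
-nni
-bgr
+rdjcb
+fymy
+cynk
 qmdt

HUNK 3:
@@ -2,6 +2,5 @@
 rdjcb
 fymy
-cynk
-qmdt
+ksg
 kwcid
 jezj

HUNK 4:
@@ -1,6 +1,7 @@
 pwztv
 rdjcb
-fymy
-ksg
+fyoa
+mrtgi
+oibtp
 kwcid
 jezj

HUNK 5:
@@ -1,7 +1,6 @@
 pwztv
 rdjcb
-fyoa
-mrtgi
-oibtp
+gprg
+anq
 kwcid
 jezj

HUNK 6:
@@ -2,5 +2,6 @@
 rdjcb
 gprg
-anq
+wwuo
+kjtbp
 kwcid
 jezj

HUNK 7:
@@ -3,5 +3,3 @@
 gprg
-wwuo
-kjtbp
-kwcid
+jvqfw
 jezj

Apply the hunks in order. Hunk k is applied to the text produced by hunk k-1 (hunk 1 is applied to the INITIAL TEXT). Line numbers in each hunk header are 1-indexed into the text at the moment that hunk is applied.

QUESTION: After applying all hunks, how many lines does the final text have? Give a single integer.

Hunk 1: at line 4 remove [jgrd,xds] add [qmdt,kwcid] -> 7 lines: pwztv aue nni bgr qmdt kwcid jezj
Hunk 2: at line 1 remove [aue,nni,bgr] add [rdjcb,fymy,cynk] -> 7 lines: pwztv rdjcb fymy cynk qmdt kwcid jezj
Hunk 3: at line 2 remove [cynk,qmdt] add [ksg] -> 6 lines: pwztv rdjcb fymy ksg kwcid jezj
Hunk 4: at line 1 remove [fymy,ksg] add [fyoa,mrtgi,oibtp] -> 7 lines: pwztv rdjcb fyoa mrtgi oibtp kwcid jezj
Hunk 5: at line 1 remove [fyoa,mrtgi,oibtp] add [gprg,anq] -> 6 lines: pwztv rdjcb gprg anq kwcid jezj
Hunk 6: at line 2 remove [anq] add [wwuo,kjtbp] -> 7 lines: pwztv rdjcb gprg wwuo kjtbp kwcid jezj
Hunk 7: at line 3 remove [wwuo,kjtbp,kwcid] add [jvqfw] -> 5 lines: pwztv rdjcb gprg jvqfw jezj
Final line count: 5

Answer: 5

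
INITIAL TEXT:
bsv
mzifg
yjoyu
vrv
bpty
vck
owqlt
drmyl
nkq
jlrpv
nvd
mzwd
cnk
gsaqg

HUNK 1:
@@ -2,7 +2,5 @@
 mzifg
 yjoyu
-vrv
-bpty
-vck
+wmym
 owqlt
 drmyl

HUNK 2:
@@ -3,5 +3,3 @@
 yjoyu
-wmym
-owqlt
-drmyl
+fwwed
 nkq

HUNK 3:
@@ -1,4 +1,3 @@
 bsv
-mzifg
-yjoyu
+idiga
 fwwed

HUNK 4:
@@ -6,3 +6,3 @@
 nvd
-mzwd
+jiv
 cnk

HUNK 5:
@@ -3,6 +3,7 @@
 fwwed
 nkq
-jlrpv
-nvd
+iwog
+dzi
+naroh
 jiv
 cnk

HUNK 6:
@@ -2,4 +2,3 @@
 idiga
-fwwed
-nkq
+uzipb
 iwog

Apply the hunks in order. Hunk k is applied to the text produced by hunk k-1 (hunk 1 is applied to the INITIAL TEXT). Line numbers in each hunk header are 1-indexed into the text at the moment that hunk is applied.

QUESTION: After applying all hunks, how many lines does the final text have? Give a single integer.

Answer: 9

Derivation:
Hunk 1: at line 2 remove [vrv,bpty,vck] add [wmym] -> 12 lines: bsv mzifg yjoyu wmym owqlt drmyl nkq jlrpv nvd mzwd cnk gsaqg
Hunk 2: at line 3 remove [wmym,owqlt,drmyl] add [fwwed] -> 10 lines: bsv mzifg yjoyu fwwed nkq jlrpv nvd mzwd cnk gsaqg
Hunk 3: at line 1 remove [mzifg,yjoyu] add [idiga] -> 9 lines: bsv idiga fwwed nkq jlrpv nvd mzwd cnk gsaqg
Hunk 4: at line 6 remove [mzwd] add [jiv] -> 9 lines: bsv idiga fwwed nkq jlrpv nvd jiv cnk gsaqg
Hunk 5: at line 3 remove [jlrpv,nvd] add [iwog,dzi,naroh] -> 10 lines: bsv idiga fwwed nkq iwog dzi naroh jiv cnk gsaqg
Hunk 6: at line 2 remove [fwwed,nkq] add [uzipb] -> 9 lines: bsv idiga uzipb iwog dzi naroh jiv cnk gsaqg
Final line count: 9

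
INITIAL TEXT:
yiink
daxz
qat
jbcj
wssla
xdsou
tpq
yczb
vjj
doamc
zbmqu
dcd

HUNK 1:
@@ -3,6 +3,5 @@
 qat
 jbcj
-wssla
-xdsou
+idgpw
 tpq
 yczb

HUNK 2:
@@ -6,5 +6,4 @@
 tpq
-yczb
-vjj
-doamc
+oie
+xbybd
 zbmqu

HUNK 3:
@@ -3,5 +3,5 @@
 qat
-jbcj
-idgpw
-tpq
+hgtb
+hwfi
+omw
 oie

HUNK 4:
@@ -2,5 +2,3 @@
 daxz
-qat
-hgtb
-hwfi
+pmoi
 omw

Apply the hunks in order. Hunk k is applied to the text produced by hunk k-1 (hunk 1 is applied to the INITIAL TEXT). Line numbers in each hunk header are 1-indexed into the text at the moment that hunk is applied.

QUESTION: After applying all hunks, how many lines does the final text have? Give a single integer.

Answer: 8

Derivation:
Hunk 1: at line 3 remove [wssla,xdsou] add [idgpw] -> 11 lines: yiink daxz qat jbcj idgpw tpq yczb vjj doamc zbmqu dcd
Hunk 2: at line 6 remove [yczb,vjj,doamc] add [oie,xbybd] -> 10 lines: yiink daxz qat jbcj idgpw tpq oie xbybd zbmqu dcd
Hunk 3: at line 3 remove [jbcj,idgpw,tpq] add [hgtb,hwfi,omw] -> 10 lines: yiink daxz qat hgtb hwfi omw oie xbybd zbmqu dcd
Hunk 4: at line 2 remove [qat,hgtb,hwfi] add [pmoi] -> 8 lines: yiink daxz pmoi omw oie xbybd zbmqu dcd
Final line count: 8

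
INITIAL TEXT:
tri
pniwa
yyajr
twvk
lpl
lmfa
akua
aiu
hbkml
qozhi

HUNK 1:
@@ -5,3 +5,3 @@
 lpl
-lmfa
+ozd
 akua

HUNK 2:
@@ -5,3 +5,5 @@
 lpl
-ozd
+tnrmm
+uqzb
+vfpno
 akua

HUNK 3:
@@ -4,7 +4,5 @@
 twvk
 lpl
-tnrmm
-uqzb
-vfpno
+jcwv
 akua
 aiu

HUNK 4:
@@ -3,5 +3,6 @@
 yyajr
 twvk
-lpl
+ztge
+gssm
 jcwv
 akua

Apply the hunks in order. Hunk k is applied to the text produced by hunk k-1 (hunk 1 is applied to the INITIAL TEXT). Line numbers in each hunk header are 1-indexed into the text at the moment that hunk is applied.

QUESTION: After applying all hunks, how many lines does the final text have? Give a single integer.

Answer: 11

Derivation:
Hunk 1: at line 5 remove [lmfa] add [ozd] -> 10 lines: tri pniwa yyajr twvk lpl ozd akua aiu hbkml qozhi
Hunk 2: at line 5 remove [ozd] add [tnrmm,uqzb,vfpno] -> 12 lines: tri pniwa yyajr twvk lpl tnrmm uqzb vfpno akua aiu hbkml qozhi
Hunk 3: at line 4 remove [tnrmm,uqzb,vfpno] add [jcwv] -> 10 lines: tri pniwa yyajr twvk lpl jcwv akua aiu hbkml qozhi
Hunk 4: at line 3 remove [lpl] add [ztge,gssm] -> 11 lines: tri pniwa yyajr twvk ztge gssm jcwv akua aiu hbkml qozhi
Final line count: 11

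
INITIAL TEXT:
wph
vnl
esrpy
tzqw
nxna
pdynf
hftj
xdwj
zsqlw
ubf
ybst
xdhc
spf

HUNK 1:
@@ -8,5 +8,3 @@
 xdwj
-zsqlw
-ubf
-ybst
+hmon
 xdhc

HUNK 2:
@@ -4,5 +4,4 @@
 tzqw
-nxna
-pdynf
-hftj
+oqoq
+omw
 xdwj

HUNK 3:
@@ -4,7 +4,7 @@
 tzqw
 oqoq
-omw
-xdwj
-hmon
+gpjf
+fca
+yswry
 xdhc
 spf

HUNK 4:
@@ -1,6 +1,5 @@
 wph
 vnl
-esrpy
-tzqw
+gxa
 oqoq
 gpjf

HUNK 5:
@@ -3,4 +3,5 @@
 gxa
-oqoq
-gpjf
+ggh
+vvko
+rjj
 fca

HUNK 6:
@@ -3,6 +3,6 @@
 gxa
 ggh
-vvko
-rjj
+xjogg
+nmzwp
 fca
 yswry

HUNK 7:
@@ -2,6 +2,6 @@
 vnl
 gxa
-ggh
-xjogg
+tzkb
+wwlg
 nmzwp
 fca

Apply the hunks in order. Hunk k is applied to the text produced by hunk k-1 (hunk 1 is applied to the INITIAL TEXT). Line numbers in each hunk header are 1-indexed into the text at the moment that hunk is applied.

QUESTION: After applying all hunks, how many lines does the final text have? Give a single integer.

Hunk 1: at line 8 remove [zsqlw,ubf,ybst] add [hmon] -> 11 lines: wph vnl esrpy tzqw nxna pdynf hftj xdwj hmon xdhc spf
Hunk 2: at line 4 remove [nxna,pdynf,hftj] add [oqoq,omw] -> 10 lines: wph vnl esrpy tzqw oqoq omw xdwj hmon xdhc spf
Hunk 3: at line 4 remove [omw,xdwj,hmon] add [gpjf,fca,yswry] -> 10 lines: wph vnl esrpy tzqw oqoq gpjf fca yswry xdhc spf
Hunk 4: at line 1 remove [esrpy,tzqw] add [gxa] -> 9 lines: wph vnl gxa oqoq gpjf fca yswry xdhc spf
Hunk 5: at line 3 remove [oqoq,gpjf] add [ggh,vvko,rjj] -> 10 lines: wph vnl gxa ggh vvko rjj fca yswry xdhc spf
Hunk 6: at line 3 remove [vvko,rjj] add [xjogg,nmzwp] -> 10 lines: wph vnl gxa ggh xjogg nmzwp fca yswry xdhc spf
Hunk 7: at line 2 remove [ggh,xjogg] add [tzkb,wwlg] -> 10 lines: wph vnl gxa tzkb wwlg nmzwp fca yswry xdhc spf
Final line count: 10

Answer: 10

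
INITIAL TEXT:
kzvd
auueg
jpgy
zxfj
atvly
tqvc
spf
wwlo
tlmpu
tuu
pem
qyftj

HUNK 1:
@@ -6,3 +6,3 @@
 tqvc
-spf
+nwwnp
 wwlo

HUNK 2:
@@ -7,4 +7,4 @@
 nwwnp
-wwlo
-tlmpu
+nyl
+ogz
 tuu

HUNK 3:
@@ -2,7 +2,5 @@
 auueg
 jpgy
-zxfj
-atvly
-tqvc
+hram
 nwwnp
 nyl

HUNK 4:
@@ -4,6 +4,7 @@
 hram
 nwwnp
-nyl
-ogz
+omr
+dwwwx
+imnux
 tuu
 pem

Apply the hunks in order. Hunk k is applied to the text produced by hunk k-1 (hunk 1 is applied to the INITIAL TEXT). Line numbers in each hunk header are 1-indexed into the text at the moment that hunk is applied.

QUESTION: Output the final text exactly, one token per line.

Hunk 1: at line 6 remove [spf] add [nwwnp] -> 12 lines: kzvd auueg jpgy zxfj atvly tqvc nwwnp wwlo tlmpu tuu pem qyftj
Hunk 2: at line 7 remove [wwlo,tlmpu] add [nyl,ogz] -> 12 lines: kzvd auueg jpgy zxfj atvly tqvc nwwnp nyl ogz tuu pem qyftj
Hunk 3: at line 2 remove [zxfj,atvly,tqvc] add [hram] -> 10 lines: kzvd auueg jpgy hram nwwnp nyl ogz tuu pem qyftj
Hunk 4: at line 4 remove [nyl,ogz] add [omr,dwwwx,imnux] -> 11 lines: kzvd auueg jpgy hram nwwnp omr dwwwx imnux tuu pem qyftj

Answer: kzvd
auueg
jpgy
hram
nwwnp
omr
dwwwx
imnux
tuu
pem
qyftj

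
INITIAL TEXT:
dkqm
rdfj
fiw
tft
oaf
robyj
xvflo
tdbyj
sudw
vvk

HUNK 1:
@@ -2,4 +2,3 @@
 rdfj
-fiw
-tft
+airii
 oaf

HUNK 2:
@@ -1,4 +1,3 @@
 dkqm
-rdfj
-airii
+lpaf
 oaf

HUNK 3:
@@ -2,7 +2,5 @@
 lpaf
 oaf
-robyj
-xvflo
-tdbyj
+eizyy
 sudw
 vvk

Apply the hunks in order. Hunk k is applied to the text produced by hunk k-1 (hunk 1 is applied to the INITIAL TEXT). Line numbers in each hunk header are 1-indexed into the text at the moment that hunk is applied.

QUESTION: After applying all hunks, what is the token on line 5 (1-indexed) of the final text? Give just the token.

Hunk 1: at line 2 remove [fiw,tft] add [airii] -> 9 lines: dkqm rdfj airii oaf robyj xvflo tdbyj sudw vvk
Hunk 2: at line 1 remove [rdfj,airii] add [lpaf] -> 8 lines: dkqm lpaf oaf robyj xvflo tdbyj sudw vvk
Hunk 3: at line 2 remove [robyj,xvflo,tdbyj] add [eizyy] -> 6 lines: dkqm lpaf oaf eizyy sudw vvk
Final line 5: sudw

Answer: sudw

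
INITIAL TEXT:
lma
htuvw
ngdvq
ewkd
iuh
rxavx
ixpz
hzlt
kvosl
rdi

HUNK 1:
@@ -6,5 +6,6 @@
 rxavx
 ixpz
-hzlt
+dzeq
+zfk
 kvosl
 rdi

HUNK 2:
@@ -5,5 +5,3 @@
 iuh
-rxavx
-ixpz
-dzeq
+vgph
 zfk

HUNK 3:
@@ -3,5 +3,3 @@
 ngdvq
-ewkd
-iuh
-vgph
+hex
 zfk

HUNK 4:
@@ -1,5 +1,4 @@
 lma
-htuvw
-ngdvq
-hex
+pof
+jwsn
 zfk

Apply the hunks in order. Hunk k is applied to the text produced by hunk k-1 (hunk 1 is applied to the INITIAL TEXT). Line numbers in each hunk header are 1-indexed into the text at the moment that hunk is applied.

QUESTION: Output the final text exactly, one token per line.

Answer: lma
pof
jwsn
zfk
kvosl
rdi

Derivation:
Hunk 1: at line 6 remove [hzlt] add [dzeq,zfk] -> 11 lines: lma htuvw ngdvq ewkd iuh rxavx ixpz dzeq zfk kvosl rdi
Hunk 2: at line 5 remove [rxavx,ixpz,dzeq] add [vgph] -> 9 lines: lma htuvw ngdvq ewkd iuh vgph zfk kvosl rdi
Hunk 3: at line 3 remove [ewkd,iuh,vgph] add [hex] -> 7 lines: lma htuvw ngdvq hex zfk kvosl rdi
Hunk 4: at line 1 remove [htuvw,ngdvq,hex] add [pof,jwsn] -> 6 lines: lma pof jwsn zfk kvosl rdi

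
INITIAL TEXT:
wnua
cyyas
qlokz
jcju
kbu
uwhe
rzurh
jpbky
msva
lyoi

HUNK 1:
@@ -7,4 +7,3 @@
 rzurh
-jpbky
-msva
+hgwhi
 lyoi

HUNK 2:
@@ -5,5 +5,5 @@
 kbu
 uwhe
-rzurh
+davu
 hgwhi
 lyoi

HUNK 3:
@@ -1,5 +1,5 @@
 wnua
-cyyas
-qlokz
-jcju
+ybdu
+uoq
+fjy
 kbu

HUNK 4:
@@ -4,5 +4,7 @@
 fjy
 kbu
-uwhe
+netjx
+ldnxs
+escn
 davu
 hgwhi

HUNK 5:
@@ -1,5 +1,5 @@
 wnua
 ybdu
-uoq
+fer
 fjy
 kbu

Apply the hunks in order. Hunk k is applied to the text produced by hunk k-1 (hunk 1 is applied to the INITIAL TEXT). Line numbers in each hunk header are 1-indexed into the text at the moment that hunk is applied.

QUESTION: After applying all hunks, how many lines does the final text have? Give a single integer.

Answer: 11

Derivation:
Hunk 1: at line 7 remove [jpbky,msva] add [hgwhi] -> 9 lines: wnua cyyas qlokz jcju kbu uwhe rzurh hgwhi lyoi
Hunk 2: at line 5 remove [rzurh] add [davu] -> 9 lines: wnua cyyas qlokz jcju kbu uwhe davu hgwhi lyoi
Hunk 3: at line 1 remove [cyyas,qlokz,jcju] add [ybdu,uoq,fjy] -> 9 lines: wnua ybdu uoq fjy kbu uwhe davu hgwhi lyoi
Hunk 4: at line 4 remove [uwhe] add [netjx,ldnxs,escn] -> 11 lines: wnua ybdu uoq fjy kbu netjx ldnxs escn davu hgwhi lyoi
Hunk 5: at line 1 remove [uoq] add [fer] -> 11 lines: wnua ybdu fer fjy kbu netjx ldnxs escn davu hgwhi lyoi
Final line count: 11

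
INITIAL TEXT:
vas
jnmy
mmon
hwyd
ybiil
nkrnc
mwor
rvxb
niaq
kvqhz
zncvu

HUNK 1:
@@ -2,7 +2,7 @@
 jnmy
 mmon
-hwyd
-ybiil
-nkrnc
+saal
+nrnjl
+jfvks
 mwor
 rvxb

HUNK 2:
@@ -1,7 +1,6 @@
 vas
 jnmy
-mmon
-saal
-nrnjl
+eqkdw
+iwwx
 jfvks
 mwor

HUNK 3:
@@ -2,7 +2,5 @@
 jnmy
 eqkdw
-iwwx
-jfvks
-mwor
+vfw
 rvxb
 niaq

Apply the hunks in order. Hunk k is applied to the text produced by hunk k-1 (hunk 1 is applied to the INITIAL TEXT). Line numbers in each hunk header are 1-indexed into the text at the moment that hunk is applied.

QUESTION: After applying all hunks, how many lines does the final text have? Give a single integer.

Hunk 1: at line 2 remove [hwyd,ybiil,nkrnc] add [saal,nrnjl,jfvks] -> 11 lines: vas jnmy mmon saal nrnjl jfvks mwor rvxb niaq kvqhz zncvu
Hunk 2: at line 1 remove [mmon,saal,nrnjl] add [eqkdw,iwwx] -> 10 lines: vas jnmy eqkdw iwwx jfvks mwor rvxb niaq kvqhz zncvu
Hunk 3: at line 2 remove [iwwx,jfvks,mwor] add [vfw] -> 8 lines: vas jnmy eqkdw vfw rvxb niaq kvqhz zncvu
Final line count: 8

Answer: 8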